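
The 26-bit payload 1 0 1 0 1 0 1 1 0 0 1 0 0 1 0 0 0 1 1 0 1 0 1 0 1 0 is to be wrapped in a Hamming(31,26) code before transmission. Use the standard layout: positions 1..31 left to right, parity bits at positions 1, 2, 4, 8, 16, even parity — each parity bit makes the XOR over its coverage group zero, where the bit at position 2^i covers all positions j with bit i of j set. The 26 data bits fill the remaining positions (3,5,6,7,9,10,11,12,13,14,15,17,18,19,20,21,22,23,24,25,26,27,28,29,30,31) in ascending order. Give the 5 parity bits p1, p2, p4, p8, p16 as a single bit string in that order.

00000

Place data bits at non-power-of-two positions: b3=1, b5=0, b6=1, b7=0, b9=1, b10=0, b11=1, b12=1, b13=0, b14=0, b15=1, b17=0, b18=0, b19=1, b20=0, b21=0, b22=0, b23=1, b24=1, b25=0, b26=1, b27=0, b28=1, b29=0, b30=1, b31=0.
p1 = XOR of data positions {3,5,7,9,11,13,15,17,19,21,23,25,27,29,31} = 1⊕0⊕0⊕1⊕1⊕0⊕1⊕0⊕1⊕0⊕1⊕0⊕0⊕0⊕0 = 0
p2 = XOR of data positions {3,6,7,10,11,14,15,18,19,22,23,26,27,30,31} = 1⊕1⊕0⊕0⊕1⊕0⊕1⊕0⊕1⊕0⊕1⊕1⊕0⊕1⊕0 = 0
p4 = XOR of data positions {5,6,7,12,13,14,15,20,21,22,23,28,29,30,31} = 0⊕1⊕0⊕1⊕0⊕0⊕1⊕0⊕0⊕0⊕1⊕1⊕0⊕1⊕0 = 0
p8 = XOR of data positions {9,10,11,12,13,14,15,24,25,26,27,28,29,30,31} = 1⊕0⊕1⊕1⊕0⊕0⊕1⊕1⊕0⊕1⊕0⊕1⊕0⊕1⊕0 = 0
p16 = XOR of data positions {17,18,19,20,21,22,23,24,25,26,27,28,29,30,31} = 0⊕0⊕1⊕0⊕0⊕0⊕1⊕1⊕0⊕1⊕0⊕1⊕0⊕1⊕0 = 0
Parity bits p1,p2,p4,p8,p16 = 00000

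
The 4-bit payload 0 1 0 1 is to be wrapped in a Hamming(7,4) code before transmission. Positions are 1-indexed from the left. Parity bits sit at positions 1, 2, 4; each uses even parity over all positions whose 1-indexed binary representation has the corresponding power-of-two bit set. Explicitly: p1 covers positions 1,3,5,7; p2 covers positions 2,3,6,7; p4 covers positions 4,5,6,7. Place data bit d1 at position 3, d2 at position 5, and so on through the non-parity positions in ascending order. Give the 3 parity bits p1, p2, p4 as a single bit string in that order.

Place data bits at non-power-of-two positions: b3=0, b5=1, b6=0, b7=1.
p1 = XOR of data positions {3,5,7} = 0⊕1⊕1 = 0
p2 = XOR of data positions {3,6,7} = 0⊕0⊕1 = 1
p4 = XOR of data positions {5,6,7} = 1⊕0⊕1 = 0
Parity bits p1,p2,p4 = 010

010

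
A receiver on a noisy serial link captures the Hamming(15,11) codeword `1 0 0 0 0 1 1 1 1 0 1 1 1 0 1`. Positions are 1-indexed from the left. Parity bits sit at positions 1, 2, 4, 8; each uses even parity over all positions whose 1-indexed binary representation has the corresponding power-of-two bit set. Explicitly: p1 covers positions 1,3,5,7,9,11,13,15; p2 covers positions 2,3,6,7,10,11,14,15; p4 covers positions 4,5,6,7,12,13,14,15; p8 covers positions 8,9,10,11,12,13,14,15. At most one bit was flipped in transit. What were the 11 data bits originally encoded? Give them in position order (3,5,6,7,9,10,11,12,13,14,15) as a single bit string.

s1: b1⊕b3⊕b5⊕b7⊕b9⊕b11⊕b13⊕b15 = 1⊕0⊕0⊕1⊕1⊕1⊕1⊕1 = 0
s2: b2⊕b3⊕b6⊕b7⊕b10⊕b11⊕b14⊕b15 = 0⊕0⊕1⊕1⊕0⊕1⊕0⊕1 = 0
s4: b4⊕b5⊕b6⊕b7⊕b12⊕b13⊕b14⊕b15 = 0⊕0⊕1⊕1⊕1⊕1⊕0⊕1 = 1
s8: b8⊕b9⊕b10⊕b11⊕b12⊕b13⊕b14⊕b15 = 1⊕1⊕0⊕1⊕1⊕1⊕0⊕1 = 0
Syndrome (s8...s1) = 0100 → position 4.
Flip bit 4: corrected codeword = 100101111011101
Data bits at positions 3,5,6,7,9,10,11,12,13,14,15: 00111011101

00111011101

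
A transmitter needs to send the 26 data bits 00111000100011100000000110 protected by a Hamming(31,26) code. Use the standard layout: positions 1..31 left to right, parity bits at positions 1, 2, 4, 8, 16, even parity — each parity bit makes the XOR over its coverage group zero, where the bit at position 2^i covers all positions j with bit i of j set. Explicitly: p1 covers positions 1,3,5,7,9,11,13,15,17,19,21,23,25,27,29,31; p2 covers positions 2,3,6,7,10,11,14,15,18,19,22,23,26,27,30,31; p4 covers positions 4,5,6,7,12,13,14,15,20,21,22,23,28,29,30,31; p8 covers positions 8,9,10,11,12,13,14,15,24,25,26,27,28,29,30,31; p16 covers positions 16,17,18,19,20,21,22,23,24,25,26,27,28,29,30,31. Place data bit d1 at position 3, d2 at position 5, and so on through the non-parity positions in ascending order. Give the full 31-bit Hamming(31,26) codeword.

Place data bits at non-power-of-two positions: b3=0, b5=0, b6=1, b7=1, b9=1, b10=0, b11=0, b12=0, b13=1, b14=0, b15=0, b17=0, b18=1, b19=1, b20=1, b21=0, b22=0, b23=0, b24=0, b25=0, b26=0, b27=0, b28=0, b29=1, b30=1, b31=0.
p1 = XOR of data positions {3,5,7,9,11,13,15,17,19,21,23,25,27,29,31} = 0⊕0⊕1⊕1⊕0⊕1⊕0⊕0⊕1⊕0⊕0⊕0⊕0⊕1⊕0 = 1
p2 = XOR of data positions {3,6,7,10,11,14,15,18,19,22,23,26,27,30,31} = 0⊕1⊕1⊕0⊕0⊕0⊕0⊕1⊕1⊕0⊕0⊕0⊕0⊕1⊕0 = 1
p4 = XOR of data positions {5,6,7,12,13,14,15,20,21,22,23,28,29,30,31} = 0⊕1⊕1⊕0⊕1⊕0⊕0⊕1⊕0⊕0⊕0⊕0⊕1⊕1⊕0 = 0
p8 = XOR of data positions {9,10,11,12,13,14,15,24,25,26,27,28,29,30,31} = 1⊕0⊕0⊕0⊕1⊕0⊕0⊕0⊕0⊕0⊕0⊕0⊕1⊕1⊕0 = 0
p16 = XOR of data positions {17,18,19,20,21,22,23,24,25,26,27,28,29,30,31} = 0⊕1⊕1⊕1⊕0⊕0⊕0⊕0⊕0⊕0⊕0⊕0⊕1⊕1⊕0 = 1
Codeword b1..b31 = 1100011010001001011100000000110

1100011010001001011100000000110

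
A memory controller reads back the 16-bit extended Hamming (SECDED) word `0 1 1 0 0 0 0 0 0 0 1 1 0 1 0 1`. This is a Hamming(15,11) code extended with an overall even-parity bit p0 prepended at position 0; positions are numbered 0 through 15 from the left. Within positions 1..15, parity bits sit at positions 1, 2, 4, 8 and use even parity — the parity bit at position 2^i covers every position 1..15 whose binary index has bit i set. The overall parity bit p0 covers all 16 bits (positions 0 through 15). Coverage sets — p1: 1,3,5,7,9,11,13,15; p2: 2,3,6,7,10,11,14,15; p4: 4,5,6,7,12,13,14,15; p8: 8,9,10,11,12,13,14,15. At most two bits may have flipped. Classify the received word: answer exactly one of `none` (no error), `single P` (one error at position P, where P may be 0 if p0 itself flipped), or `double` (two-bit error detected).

none

s1: b1⊕b3⊕b5⊕b7⊕b9⊕b11⊕b13⊕b15 = 1⊕0⊕0⊕0⊕0⊕1⊕1⊕1 = 0
s2: b2⊕b3⊕b6⊕b7⊕b10⊕b11⊕b14⊕b15 = 1⊕0⊕0⊕0⊕1⊕1⊕0⊕1 = 0
s4: b4⊕b5⊕b6⊕b7⊕b12⊕b13⊕b14⊕b15 = 0⊕0⊕0⊕0⊕0⊕1⊕0⊕1 = 0
s8: b8⊕b9⊕b10⊕b11⊕b12⊕b13⊕b14⊕b15 = 0⊕0⊕1⊕1⊕0⊕1⊕0⊕1 = 0
Syndrome (s8...s1) = 0000 → position 0 (no error).
Overall parity (XOR of all 16 bits, including p0): 0⊕1⊕1⊕0⊕0⊕0⊕0⊕0⊕0⊕0⊕1⊕1⊕0⊕1⊕0⊕1 = 0
Overall=0, syndrome position=0 → no error.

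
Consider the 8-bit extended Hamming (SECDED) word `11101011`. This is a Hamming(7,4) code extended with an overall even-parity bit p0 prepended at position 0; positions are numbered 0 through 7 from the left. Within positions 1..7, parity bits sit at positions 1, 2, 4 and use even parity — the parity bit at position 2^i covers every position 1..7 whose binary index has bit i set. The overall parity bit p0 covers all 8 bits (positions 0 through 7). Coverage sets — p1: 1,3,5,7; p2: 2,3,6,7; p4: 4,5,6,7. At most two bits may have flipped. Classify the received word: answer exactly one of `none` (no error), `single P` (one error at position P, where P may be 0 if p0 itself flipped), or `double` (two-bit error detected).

double

s1: b1⊕b3⊕b5⊕b7 = 1⊕0⊕0⊕1 = 0
s2: b2⊕b3⊕b6⊕b7 = 1⊕0⊕1⊕1 = 1
s4: b4⊕b5⊕b6⊕b7 = 1⊕0⊕1⊕1 = 1
Syndrome (s4...s1) = 110 → position 6.
Overall parity (XOR of all 8 bits, including p0): 1⊕1⊕1⊕0⊕1⊕0⊕1⊕1 = 0
Overall=0, syndrome position=6 → double-bit error detected (uncorrectable).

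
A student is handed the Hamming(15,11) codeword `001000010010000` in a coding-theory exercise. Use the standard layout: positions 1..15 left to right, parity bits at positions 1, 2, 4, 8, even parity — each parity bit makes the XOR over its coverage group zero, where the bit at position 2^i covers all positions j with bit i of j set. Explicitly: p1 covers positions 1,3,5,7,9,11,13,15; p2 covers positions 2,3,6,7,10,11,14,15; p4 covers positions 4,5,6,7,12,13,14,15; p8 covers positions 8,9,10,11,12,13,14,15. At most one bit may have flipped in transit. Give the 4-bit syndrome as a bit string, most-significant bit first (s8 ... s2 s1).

0000

s1: b1⊕b3⊕b5⊕b7⊕b9⊕b11⊕b13⊕b15 = 0⊕1⊕0⊕0⊕0⊕1⊕0⊕0 = 0
s2: b2⊕b3⊕b6⊕b7⊕b10⊕b11⊕b14⊕b15 = 0⊕1⊕0⊕0⊕0⊕1⊕0⊕0 = 0
s4: b4⊕b5⊕b6⊕b7⊕b12⊕b13⊕b14⊕b15 = 0⊕0⊕0⊕0⊕0⊕0⊕0⊕0 = 0
s8: b8⊕b9⊕b10⊕b11⊕b12⊕b13⊕b14⊕b15 = 1⊕0⊕0⊕1⊕0⊕0⊕0⊕0 = 0
Syndrome (s8...s1) = 0000 → position 0 (no error).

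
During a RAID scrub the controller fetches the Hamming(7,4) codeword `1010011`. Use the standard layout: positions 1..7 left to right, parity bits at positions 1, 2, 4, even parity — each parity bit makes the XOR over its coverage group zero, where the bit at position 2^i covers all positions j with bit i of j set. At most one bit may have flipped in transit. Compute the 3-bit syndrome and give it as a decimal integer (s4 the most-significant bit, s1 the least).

s1: b1⊕b3⊕b5⊕b7 = 1⊕1⊕0⊕1 = 1
s2: b2⊕b3⊕b6⊕b7 = 0⊕1⊕1⊕1 = 1
s4: b4⊕b5⊕b6⊕b7 = 0⊕0⊕1⊕1 = 0
Syndrome (s4...s1) = 011 → position 3.

3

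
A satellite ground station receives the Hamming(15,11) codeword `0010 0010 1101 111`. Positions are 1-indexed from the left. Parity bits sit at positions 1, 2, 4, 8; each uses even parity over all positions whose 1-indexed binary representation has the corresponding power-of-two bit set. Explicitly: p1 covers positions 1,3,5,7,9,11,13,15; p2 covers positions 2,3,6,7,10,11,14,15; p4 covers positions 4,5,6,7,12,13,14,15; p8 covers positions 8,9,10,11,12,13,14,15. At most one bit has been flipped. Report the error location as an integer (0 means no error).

s1: b1⊕b3⊕b5⊕b7⊕b9⊕b11⊕b13⊕b15 = 0⊕1⊕0⊕1⊕1⊕0⊕1⊕1 = 1
s2: b2⊕b3⊕b6⊕b7⊕b10⊕b11⊕b14⊕b15 = 0⊕1⊕0⊕1⊕1⊕0⊕1⊕1 = 1
s4: b4⊕b5⊕b6⊕b7⊕b12⊕b13⊕b14⊕b15 = 0⊕0⊕0⊕1⊕1⊕1⊕1⊕1 = 1
s8: b8⊕b9⊕b10⊕b11⊕b12⊕b13⊕b14⊕b15 = 0⊕1⊕1⊕0⊕1⊕1⊕1⊕1 = 0
Syndrome (s8...s1) = 0111 → position 7.

7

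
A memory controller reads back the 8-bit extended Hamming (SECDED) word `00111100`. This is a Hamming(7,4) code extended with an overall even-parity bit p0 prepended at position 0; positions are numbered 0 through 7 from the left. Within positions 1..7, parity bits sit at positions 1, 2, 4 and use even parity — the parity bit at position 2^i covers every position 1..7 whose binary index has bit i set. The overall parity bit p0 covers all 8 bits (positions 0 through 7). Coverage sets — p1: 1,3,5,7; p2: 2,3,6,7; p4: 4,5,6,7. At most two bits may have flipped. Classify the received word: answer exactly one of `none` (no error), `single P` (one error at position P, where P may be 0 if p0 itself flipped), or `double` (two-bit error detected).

none

s1: b1⊕b3⊕b5⊕b7 = 0⊕1⊕1⊕0 = 0
s2: b2⊕b3⊕b6⊕b7 = 1⊕1⊕0⊕0 = 0
s4: b4⊕b5⊕b6⊕b7 = 1⊕1⊕0⊕0 = 0
Syndrome (s4...s1) = 000 → position 0 (no error).
Overall parity (XOR of all 8 bits, including p0): 0⊕0⊕1⊕1⊕1⊕1⊕0⊕0 = 0
Overall=0, syndrome position=0 → no error.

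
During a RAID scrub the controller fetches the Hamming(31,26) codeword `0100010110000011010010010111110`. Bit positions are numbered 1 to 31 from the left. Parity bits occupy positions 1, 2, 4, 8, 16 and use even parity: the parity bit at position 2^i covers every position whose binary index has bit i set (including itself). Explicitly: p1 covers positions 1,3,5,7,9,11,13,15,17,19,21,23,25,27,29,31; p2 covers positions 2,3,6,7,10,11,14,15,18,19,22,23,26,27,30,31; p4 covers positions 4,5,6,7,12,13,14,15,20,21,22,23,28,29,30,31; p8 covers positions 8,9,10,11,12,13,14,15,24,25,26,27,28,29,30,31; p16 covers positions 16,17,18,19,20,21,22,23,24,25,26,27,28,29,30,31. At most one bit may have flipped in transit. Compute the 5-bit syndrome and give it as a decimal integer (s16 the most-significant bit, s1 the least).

27

s1: b1⊕b3⊕b5⊕b7⊕b9⊕b11⊕b13⊕b15⊕b17⊕b19⊕b21⊕b23⊕b25⊕b27⊕b29⊕b31 = 0⊕0⊕0⊕0⊕1⊕0⊕0⊕1⊕0⊕0⊕1⊕0⊕0⊕1⊕1⊕0 = 1
s2: b2⊕b3⊕b6⊕b7⊕b10⊕b11⊕b14⊕b15⊕b18⊕b19⊕b22⊕b23⊕b26⊕b27⊕b30⊕b31 = 1⊕0⊕1⊕0⊕0⊕0⊕0⊕1⊕1⊕0⊕0⊕0⊕1⊕1⊕1⊕0 = 1
s4: b4⊕b5⊕b6⊕b7⊕b12⊕b13⊕b14⊕b15⊕b20⊕b21⊕b22⊕b23⊕b28⊕b29⊕b30⊕b31 = 0⊕0⊕1⊕0⊕0⊕0⊕0⊕1⊕0⊕1⊕0⊕0⊕1⊕1⊕1⊕0 = 0
s8: b8⊕b9⊕b10⊕b11⊕b12⊕b13⊕b14⊕b15⊕b24⊕b25⊕b26⊕b27⊕b28⊕b29⊕b30⊕b31 = 1⊕1⊕0⊕0⊕0⊕0⊕0⊕1⊕1⊕0⊕1⊕1⊕1⊕1⊕1⊕0 = 1
s16: b16⊕b17⊕b18⊕b19⊕b20⊕b21⊕b22⊕b23⊕b24⊕b25⊕b26⊕b27⊕b28⊕b29⊕b30⊕b31 = 1⊕0⊕1⊕0⊕0⊕1⊕0⊕0⊕1⊕0⊕1⊕1⊕1⊕1⊕1⊕0 = 1
Syndrome (s16...s1) = 11011 → position 27.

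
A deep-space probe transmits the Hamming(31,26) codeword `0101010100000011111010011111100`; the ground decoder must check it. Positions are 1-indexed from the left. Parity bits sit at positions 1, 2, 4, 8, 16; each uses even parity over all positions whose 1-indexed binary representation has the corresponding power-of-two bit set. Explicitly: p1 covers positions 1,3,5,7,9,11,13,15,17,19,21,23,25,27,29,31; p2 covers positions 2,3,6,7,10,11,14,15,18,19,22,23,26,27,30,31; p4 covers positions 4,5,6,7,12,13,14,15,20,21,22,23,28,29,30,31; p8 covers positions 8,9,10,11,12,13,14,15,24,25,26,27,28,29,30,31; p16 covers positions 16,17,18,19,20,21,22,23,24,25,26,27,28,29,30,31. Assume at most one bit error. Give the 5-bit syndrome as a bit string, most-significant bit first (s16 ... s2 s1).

10011

s1: b1⊕b3⊕b5⊕b7⊕b9⊕b11⊕b13⊕b15⊕b17⊕b19⊕b21⊕b23⊕b25⊕b27⊕b29⊕b31 = 0⊕0⊕0⊕0⊕0⊕0⊕0⊕1⊕1⊕1⊕1⊕0⊕1⊕1⊕1⊕0 = 1
s2: b2⊕b3⊕b6⊕b7⊕b10⊕b11⊕b14⊕b15⊕b18⊕b19⊕b22⊕b23⊕b26⊕b27⊕b30⊕b31 = 1⊕0⊕1⊕0⊕0⊕0⊕0⊕1⊕1⊕1⊕0⊕0⊕1⊕1⊕0⊕0 = 1
s4: b4⊕b5⊕b6⊕b7⊕b12⊕b13⊕b14⊕b15⊕b20⊕b21⊕b22⊕b23⊕b28⊕b29⊕b30⊕b31 = 1⊕0⊕1⊕0⊕0⊕0⊕0⊕1⊕0⊕1⊕0⊕0⊕1⊕1⊕0⊕0 = 0
s8: b8⊕b9⊕b10⊕b11⊕b12⊕b13⊕b14⊕b15⊕b24⊕b25⊕b26⊕b27⊕b28⊕b29⊕b30⊕b31 = 1⊕0⊕0⊕0⊕0⊕0⊕0⊕1⊕1⊕1⊕1⊕1⊕1⊕1⊕0⊕0 = 0
s16: b16⊕b17⊕b18⊕b19⊕b20⊕b21⊕b22⊕b23⊕b24⊕b25⊕b26⊕b27⊕b28⊕b29⊕b30⊕b31 = 1⊕1⊕1⊕1⊕0⊕1⊕0⊕0⊕1⊕1⊕1⊕1⊕1⊕1⊕0⊕0 = 1
Syndrome (s16...s1) = 10011 → position 19.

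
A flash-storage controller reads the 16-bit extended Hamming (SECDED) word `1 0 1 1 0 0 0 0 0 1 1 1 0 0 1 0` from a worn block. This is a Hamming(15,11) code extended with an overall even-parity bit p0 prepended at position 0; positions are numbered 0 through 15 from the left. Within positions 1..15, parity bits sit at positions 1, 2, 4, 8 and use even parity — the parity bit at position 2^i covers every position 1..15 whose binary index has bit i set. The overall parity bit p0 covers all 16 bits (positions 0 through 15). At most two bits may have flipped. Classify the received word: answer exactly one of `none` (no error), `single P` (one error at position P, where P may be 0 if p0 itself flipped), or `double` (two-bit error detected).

s1: b1⊕b3⊕b5⊕b7⊕b9⊕b11⊕b13⊕b15 = 0⊕1⊕0⊕0⊕1⊕1⊕0⊕0 = 1
s2: b2⊕b3⊕b6⊕b7⊕b10⊕b11⊕b14⊕b15 = 1⊕1⊕0⊕0⊕1⊕1⊕1⊕0 = 1
s4: b4⊕b5⊕b6⊕b7⊕b12⊕b13⊕b14⊕b15 = 0⊕0⊕0⊕0⊕0⊕0⊕1⊕0 = 1
s8: b8⊕b9⊕b10⊕b11⊕b12⊕b13⊕b14⊕b15 = 0⊕1⊕1⊕1⊕0⊕0⊕1⊕0 = 0
Syndrome (s8...s1) = 0111 → position 7.
Overall parity (XOR of all 16 bits, including p0): 1⊕0⊕1⊕1⊕0⊕0⊕0⊕0⊕0⊕1⊕1⊕1⊕0⊕0⊕1⊕0 = 1
Overall=1, syndrome position=7 → single-bit error at position 7.

single 7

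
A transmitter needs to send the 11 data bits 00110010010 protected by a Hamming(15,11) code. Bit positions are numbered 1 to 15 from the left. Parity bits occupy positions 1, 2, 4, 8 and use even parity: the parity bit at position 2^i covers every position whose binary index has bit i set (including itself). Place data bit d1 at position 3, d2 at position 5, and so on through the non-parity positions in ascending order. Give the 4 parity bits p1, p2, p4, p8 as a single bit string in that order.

0010

Place data bits at non-power-of-two positions: b3=0, b5=0, b6=1, b7=1, b9=0, b10=0, b11=1, b12=0, b13=0, b14=1, b15=0.
p1 = XOR of data positions {3,5,7,9,11,13,15} = 0⊕0⊕1⊕0⊕1⊕0⊕0 = 0
p2 = XOR of data positions {3,6,7,10,11,14,15} = 0⊕1⊕1⊕0⊕1⊕1⊕0 = 0
p4 = XOR of data positions {5,6,7,12,13,14,15} = 0⊕1⊕1⊕0⊕0⊕1⊕0 = 1
p8 = XOR of data positions {9,10,11,12,13,14,15} = 0⊕0⊕1⊕0⊕0⊕1⊕0 = 0
Parity bits p1,p2,p4,p8 = 0010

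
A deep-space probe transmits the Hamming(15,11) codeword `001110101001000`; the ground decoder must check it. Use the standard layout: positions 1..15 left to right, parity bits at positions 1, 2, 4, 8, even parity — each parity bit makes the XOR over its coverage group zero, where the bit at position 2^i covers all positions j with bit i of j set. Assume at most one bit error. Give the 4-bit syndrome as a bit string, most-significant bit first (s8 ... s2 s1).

s1: b1⊕b3⊕b5⊕b7⊕b9⊕b11⊕b13⊕b15 = 0⊕1⊕1⊕1⊕1⊕0⊕0⊕0 = 0
s2: b2⊕b3⊕b6⊕b7⊕b10⊕b11⊕b14⊕b15 = 0⊕1⊕0⊕1⊕0⊕0⊕0⊕0 = 0
s4: b4⊕b5⊕b6⊕b7⊕b12⊕b13⊕b14⊕b15 = 1⊕1⊕0⊕1⊕1⊕0⊕0⊕0 = 0
s8: b8⊕b9⊕b10⊕b11⊕b12⊕b13⊕b14⊕b15 = 0⊕1⊕0⊕0⊕1⊕0⊕0⊕0 = 0
Syndrome (s8...s1) = 0000 → position 0 (no error).

0000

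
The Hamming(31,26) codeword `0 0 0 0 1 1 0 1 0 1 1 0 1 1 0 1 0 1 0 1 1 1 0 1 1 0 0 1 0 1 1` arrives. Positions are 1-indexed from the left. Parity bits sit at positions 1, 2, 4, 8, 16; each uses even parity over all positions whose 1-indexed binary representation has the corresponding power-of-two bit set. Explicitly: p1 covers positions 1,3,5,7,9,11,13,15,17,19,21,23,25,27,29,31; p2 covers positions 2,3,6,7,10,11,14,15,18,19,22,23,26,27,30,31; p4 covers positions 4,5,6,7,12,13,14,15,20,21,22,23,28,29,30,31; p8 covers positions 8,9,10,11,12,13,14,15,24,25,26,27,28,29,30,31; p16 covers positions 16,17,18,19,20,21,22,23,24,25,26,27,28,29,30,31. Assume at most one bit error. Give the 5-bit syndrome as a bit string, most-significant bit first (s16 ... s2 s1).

00000

s1: b1⊕b3⊕b5⊕b7⊕b9⊕b11⊕b13⊕b15⊕b17⊕b19⊕b21⊕b23⊕b25⊕b27⊕b29⊕b31 = 0⊕0⊕1⊕0⊕0⊕1⊕1⊕0⊕0⊕0⊕1⊕0⊕1⊕0⊕0⊕1 = 0
s2: b2⊕b3⊕b6⊕b7⊕b10⊕b11⊕b14⊕b15⊕b18⊕b19⊕b22⊕b23⊕b26⊕b27⊕b30⊕b31 = 0⊕0⊕1⊕0⊕1⊕1⊕1⊕0⊕1⊕0⊕1⊕0⊕0⊕0⊕1⊕1 = 0
s4: b4⊕b5⊕b6⊕b7⊕b12⊕b13⊕b14⊕b15⊕b20⊕b21⊕b22⊕b23⊕b28⊕b29⊕b30⊕b31 = 0⊕1⊕1⊕0⊕0⊕1⊕1⊕0⊕1⊕1⊕1⊕0⊕1⊕0⊕1⊕1 = 0
s8: b8⊕b9⊕b10⊕b11⊕b12⊕b13⊕b14⊕b15⊕b24⊕b25⊕b26⊕b27⊕b28⊕b29⊕b30⊕b31 = 1⊕0⊕1⊕1⊕0⊕1⊕1⊕0⊕1⊕1⊕0⊕0⊕1⊕0⊕1⊕1 = 0
s16: b16⊕b17⊕b18⊕b19⊕b20⊕b21⊕b22⊕b23⊕b24⊕b25⊕b26⊕b27⊕b28⊕b29⊕b30⊕b31 = 1⊕0⊕1⊕0⊕1⊕1⊕1⊕0⊕1⊕1⊕0⊕0⊕1⊕0⊕1⊕1 = 0
Syndrome (s16...s1) = 00000 → position 0 (no error).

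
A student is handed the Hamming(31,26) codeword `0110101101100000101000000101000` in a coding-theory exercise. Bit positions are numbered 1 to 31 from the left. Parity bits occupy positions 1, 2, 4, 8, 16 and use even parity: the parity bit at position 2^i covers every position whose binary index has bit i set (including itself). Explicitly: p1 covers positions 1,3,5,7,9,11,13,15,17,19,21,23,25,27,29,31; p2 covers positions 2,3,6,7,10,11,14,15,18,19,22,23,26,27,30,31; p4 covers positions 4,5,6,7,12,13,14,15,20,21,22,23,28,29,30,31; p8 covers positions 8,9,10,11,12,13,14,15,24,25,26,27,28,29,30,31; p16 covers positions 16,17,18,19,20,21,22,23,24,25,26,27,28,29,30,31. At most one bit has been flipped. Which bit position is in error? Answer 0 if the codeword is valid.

s1: b1⊕b3⊕b5⊕b7⊕b9⊕b11⊕b13⊕b15⊕b17⊕b19⊕b21⊕b23⊕b25⊕b27⊕b29⊕b31 = 0⊕1⊕1⊕1⊕0⊕1⊕0⊕0⊕1⊕1⊕0⊕0⊕0⊕0⊕0⊕0 = 0
s2: b2⊕b3⊕b6⊕b7⊕b10⊕b11⊕b14⊕b15⊕b18⊕b19⊕b22⊕b23⊕b26⊕b27⊕b30⊕b31 = 1⊕1⊕0⊕1⊕1⊕1⊕0⊕0⊕0⊕1⊕0⊕0⊕1⊕0⊕0⊕0 = 1
s4: b4⊕b5⊕b6⊕b7⊕b12⊕b13⊕b14⊕b15⊕b20⊕b21⊕b22⊕b23⊕b28⊕b29⊕b30⊕b31 = 0⊕1⊕0⊕1⊕0⊕0⊕0⊕0⊕0⊕0⊕0⊕0⊕1⊕0⊕0⊕0 = 1
s8: b8⊕b9⊕b10⊕b11⊕b12⊕b13⊕b14⊕b15⊕b24⊕b25⊕b26⊕b27⊕b28⊕b29⊕b30⊕b31 = 1⊕0⊕1⊕1⊕0⊕0⊕0⊕0⊕0⊕0⊕1⊕0⊕1⊕0⊕0⊕0 = 1
s16: b16⊕b17⊕b18⊕b19⊕b20⊕b21⊕b22⊕b23⊕b24⊕b25⊕b26⊕b27⊕b28⊕b29⊕b30⊕b31 = 0⊕1⊕0⊕1⊕0⊕0⊕0⊕0⊕0⊕0⊕1⊕0⊕1⊕0⊕0⊕0 = 0
Syndrome (s16...s1) = 01110 → position 14.

14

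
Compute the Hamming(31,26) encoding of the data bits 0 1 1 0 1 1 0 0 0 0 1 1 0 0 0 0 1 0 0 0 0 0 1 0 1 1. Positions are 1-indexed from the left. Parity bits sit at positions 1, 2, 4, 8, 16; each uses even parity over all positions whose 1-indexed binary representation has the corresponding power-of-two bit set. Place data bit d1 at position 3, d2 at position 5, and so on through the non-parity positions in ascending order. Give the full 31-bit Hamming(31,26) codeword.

Place data bits at non-power-of-two positions: b3=0, b5=1, b6=1, b7=0, b9=1, b10=1, b11=0, b12=0, b13=0, b14=0, b15=1, b17=1, b18=0, b19=0, b20=0, b21=0, b22=1, b23=0, b24=0, b25=0, b26=0, b27=0, b28=1, b29=0, b30=1, b31=1.
p1 = XOR of data positions {3,5,7,9,11,13,15,17,19,21,23,25,27,29,31} = 0⊕1⊕0⊕1⊕0⊕0⊕1⊕1⊕0⊕0⊕0⊕0⊕0⊕0⊕1 = 1
p2 = XOR of data positions {3,6,7,10,11,14,15,18,19,22,23,26,27,30,31} = 0⊕1⊕0⊕1⊕0⊕0⊕1⊕0⊕0⊕1⊕0⊕0⊕0⊕1⊕1 = 0
p4 = XOR of data positions {5,6,7,12,13,14,15,20,21,22,23,28,29,30,31} = 1⊕1⊕0⊕0⊕0⊕0⊕1⊕0⊕0⊕1⊕0⊕1⊕0⊕1⊕1 = 1
p8 = XOR of data positions {9,10,11,12,13,14,15,24,25,26,27,28,29,30,31} = 1⊕1⊕0⊕0⊕0⊕0⊕1⊕0⊕0⊕0⊕0⊕1⊕0⊕1⊕1 = 0
p16 = XOR of data positions {17,18,19,20,21,22,23,24,25,26,27,28,29,30,31} = 1⊕0⊕0⊕0⊕0⊕1⊕0⊕0⊕0⊕0⊕0⊕1⊕0⊕1⊕1 = 1
Codeword b1..b31 = 1001110011000011100001000001011

1001110011000011100001000001011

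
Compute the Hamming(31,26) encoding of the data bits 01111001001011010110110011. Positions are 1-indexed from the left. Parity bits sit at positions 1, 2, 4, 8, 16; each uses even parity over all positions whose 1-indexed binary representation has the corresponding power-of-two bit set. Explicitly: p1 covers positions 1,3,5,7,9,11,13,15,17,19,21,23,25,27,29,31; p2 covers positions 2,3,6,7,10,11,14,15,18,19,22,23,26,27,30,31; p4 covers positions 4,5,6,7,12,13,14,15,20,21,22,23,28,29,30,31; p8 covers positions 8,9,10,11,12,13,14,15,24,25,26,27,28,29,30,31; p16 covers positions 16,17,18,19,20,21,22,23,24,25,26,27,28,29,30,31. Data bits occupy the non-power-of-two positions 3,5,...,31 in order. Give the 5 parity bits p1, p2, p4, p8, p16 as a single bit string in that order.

Place data bits at non-power-of-two positions: b3=0, b5=1, b6=1, b7=1, b9=1, b10=0, b11=0, b12=1, b13=0, b14=0, b15=1, b17=0, b18=1, b19=1, b20=0, b21=1, b22=0, b23=1, b24=1, b25=0, b26=1, b27=1, b28=0, b29=0, b30=1, b31=1.
p1 = XOR of data positions {3,5,7,9,11,13,15,17,19,21,23,25,27,29,31} = 0⊕1⊕1⊕1⊕0⊕0⊕1⊕0⊕1⊕1⊕1⊕0⊕1⊕0⊕1 = 1
p2 = XOR of data positions {3,6,7,10,11,14,15,18,19,22,23,26,27,30,31} = 0⊕1⊕1⊕0⊕0⊕0⊕1⊕1⊕1⊕0⊕1⊕1⊕1⊕1⊕1 = 0
p4 = XOR of data positions {5,6,7,12,13,14,15,20,21,22,23,28,29,30,31} = 1⊕1⊕1⊕1⊕0⊕0⊕1⊕0⊕1⊕0⊕1⊕0⊕0⊕1⊕1 = 1
p8 = XOR of data positions {9,10,11,12,13,14,15,24,25,26,27,28,29,30,31} = 1⊕0⊕0⊕1⊕0⊕0⊕1⊕1⊕0⊕1⊕1⊕0⊕0⊕1⊕1 = 0
p16 = XOR of data positions {17,18,19,20,21,22,23,24,25,26,27,28,29,30,31} = 0⊕1⊕1⊕0⊕1⊕0⊕1⊕1⊕0⊕1⊕1⊕0⊕0⊕1⊕1 = 1
Parity bits p1,p2,p4,p8,p16 = 10101

10101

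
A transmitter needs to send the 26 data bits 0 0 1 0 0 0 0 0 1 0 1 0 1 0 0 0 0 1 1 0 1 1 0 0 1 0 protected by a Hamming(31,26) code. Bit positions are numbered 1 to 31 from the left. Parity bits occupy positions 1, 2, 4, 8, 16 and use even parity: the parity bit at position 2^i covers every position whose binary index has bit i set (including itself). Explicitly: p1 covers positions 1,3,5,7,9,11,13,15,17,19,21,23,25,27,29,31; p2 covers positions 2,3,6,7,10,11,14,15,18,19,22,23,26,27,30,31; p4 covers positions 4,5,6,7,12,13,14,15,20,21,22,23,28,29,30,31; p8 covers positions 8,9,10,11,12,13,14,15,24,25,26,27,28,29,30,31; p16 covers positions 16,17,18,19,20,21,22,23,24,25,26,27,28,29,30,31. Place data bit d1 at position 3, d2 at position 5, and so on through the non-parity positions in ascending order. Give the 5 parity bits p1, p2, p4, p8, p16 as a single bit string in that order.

Place data bits at non-power-of-two positions: b3=0, b5=0, b6=1, b7=0, b9=0, b10=0, b11=0, b12=0, b13=1, b14=0, b15=1, b17=0, b18=1, b19=0, b20=0, b21=0, b22=0, b23=1, b24=1, b25=0, b26=1, b27=1, b28=0, b29=0, b30=1, b31=0.
p1 = XOR of data positions {3,5,7,9,11,13,15,17,19,21,23,25,27,29,31} = 0⊕0⊕0⊕0⊕0⊕1⊕1⊕0⊕0⊕0⊕1⊕0⊕1⊕0⊕0 = 0
p2 = XOR of data positions {3,6,7,10,11,14,15,18,19,22,23,26,27,30,31} = 0⊕1⊕0⊕0⊕0⊕0⊕1⊕1⊕0⊕0⊕1⊕1⊕1⊕1⊕0 = 1
p4 = XOR of data positions {5,6,7,12,13,14,15,20,21,22,23,28,29,30,31} = 0⊕1⊕0⊕0⊕1⊕0⊕1⊕0⊕0⊕0⊕1⊕0⊕0⊕1⊕0 = 1
p8 = XOR of data positions {9,10,11,12,13,14,15,24,25,26,27,28,29,30,31} = 0⊕0⊕0⊕0⊕1⊕0⊕1⊕1⊕0⊕1⊕1⊕0⊕0⊕1⊕0 = 0
p16 = XOR of data positions {17,18,19,20,21,22,23,24,25,26,27,28,29,30,31} = 0⊕1⊕0⊕0⊕0⊕0⊕1⊕1⊕0⊕1⊕1⊕0⊕0⊕1⊕0 = 0
Parity bits p1,p2,p4,p8,p16 = 01100

01100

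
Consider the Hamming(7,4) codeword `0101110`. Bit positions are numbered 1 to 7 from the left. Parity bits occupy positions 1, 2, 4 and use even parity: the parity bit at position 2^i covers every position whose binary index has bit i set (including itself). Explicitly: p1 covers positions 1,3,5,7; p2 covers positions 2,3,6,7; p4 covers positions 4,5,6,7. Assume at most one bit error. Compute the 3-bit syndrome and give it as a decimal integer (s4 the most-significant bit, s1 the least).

5

s1: b1⊕b3⊕b5⊕b7 = 0⊕0⊕1⊕0 = 1
s2: b2⊕b3⊕b6⊕b7 = 1⊕0⊕1⊕0 = 0
s4: b4⊕b5⊕b6⊕b7 = 1⊕1⊕1⊕0 = 1
Syndrome (s4...s1) = 101 → position 5.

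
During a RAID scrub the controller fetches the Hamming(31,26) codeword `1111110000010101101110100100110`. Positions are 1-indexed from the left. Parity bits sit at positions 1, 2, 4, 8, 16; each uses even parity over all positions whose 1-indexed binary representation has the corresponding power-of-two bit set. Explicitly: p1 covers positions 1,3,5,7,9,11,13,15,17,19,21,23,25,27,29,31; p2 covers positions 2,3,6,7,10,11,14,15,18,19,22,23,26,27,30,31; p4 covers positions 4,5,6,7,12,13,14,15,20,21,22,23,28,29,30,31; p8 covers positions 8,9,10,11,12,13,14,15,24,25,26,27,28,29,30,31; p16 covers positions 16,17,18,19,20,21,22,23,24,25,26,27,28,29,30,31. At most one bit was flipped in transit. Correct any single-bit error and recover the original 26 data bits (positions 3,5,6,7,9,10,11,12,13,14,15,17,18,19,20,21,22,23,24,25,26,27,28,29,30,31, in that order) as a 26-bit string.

s1: b1⊕b3⊕b5⊕b7⊕b9⊕b11⊕b13⊕b15⊕b17⊕b19⊕b21⊕b23⊕b25⊕b27⊕b29⊕b31 = 1⊕1⊕1⊕0⊕0⊕0⊕0⊕0⊕1⊕1⊕1⊕1⊕0⊕0⊕1⊕0 = 0
s2: b2⊕b3⊕b6⊕b7⊕b10⊕b11⊕b14⊕b15⊕b18⊕b19⊕b22⊕b23⊕b26⊕b27⊕b30⊕b31 = 1⊕1⊕1⊕0⊕0⊕0⊕1⊕0⊕0⊕1⊕0⊕1⊕1⊕0⊕1⊕0 = 0
s4: b4⊕b5⊕b6⊕b7⊕b12⊕b13⊕b14⊕b15⊕b20⊕b21⊕b22⊕b23⊕b28⊕b29⊕b30⊕b31 = 1⊕1⊕1⊕0⊕1⊕0⊕1⊕0⊕1⊕1⊕0⊕1⊕0⊕1⊕1⊕0 = 0
s8: b8⊕b9⊕b10⊕b11⊕b12⊕b13⊕b14⊕b15⊕b24⊕b25⊕b26⊕b27⊕b28⊕b29⊕b30⊕b31 = 0⊕0⊕0⊕0⊕1⊕0⊕1⊕0⊕0⊕0⊕1⊕0⊕0⊕1⊕1⊕0 = 1
s16: b16⊕b17⊕b18⊕b19⊕b20⊕b21⊕b22⊕b23⊕b24⊕b25⊕b26⊕b27⊕b28⊕b29⊕b30⊕b31 = 1⊕1⊕0⊕1⊕1⊕1⊕0⊕1⊕0⊕0⊕1⊕0⊕0⊕1⊕1⊕0 = 1
Syndrome (s16...s1) = 11000 → position 24.
Flip bit 24: corrected codeword = 1111110000010101101110110100110
Data bits at positions 3,5,6,7,9,10,11,12,13,14,15,17,18,19,20,21,22,23,24,25,26,27,28,29,30,31: 11100001010101110110100110

11100001010101110110100110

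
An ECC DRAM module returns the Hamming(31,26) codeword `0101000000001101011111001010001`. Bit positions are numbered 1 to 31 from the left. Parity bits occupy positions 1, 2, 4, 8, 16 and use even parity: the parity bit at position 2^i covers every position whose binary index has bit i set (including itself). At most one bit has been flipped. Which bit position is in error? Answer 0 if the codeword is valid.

s1: b1⊕b3⊕b5⊕b7⊕b9⊕b11⊕b13⊕b15⊕b17⊕b19⊕b21⊕b23⊕b25⊕b27⊕b29⊕b31 = 0⊕0⊕0⊕0⊕0⊕0⊕1⊕0⊕0⊕1⊕1⊕0⊕1⊕1⊕0⊕1 = 0
s2: b2⊕b3⊕b6⊕b7⊕b10⊕b11⊕b14⊕b15⊕b18⊕b19⊕b22⊕b23⊕b26⊕b27⊕b30⊕b31 = 1⊕0⊕0⊕0⊕0⊕0⊕1⊕0⊕1⊕1⊕1⊕0⊕0⊕1⊕0⊕1 = 1
s4: b4⊕b5⊕b6⊕b7⊕b12⊕b13⊕b14⊕b15⊕b20⊕b21⊕b22⊕b23⊕b28⊕b29⊕b30⊕b31 = 1⊕0⊕0⊕0⊕0⊕1⊕1⊕0⊕1⊕1⊕1⊕0⊕0⊕0⊕0⊕1 = 1
s8: b8⊕b9⊕b10⊕b11⊕b12⊕b13⊕b14⊕b15⊕b24⊕b25⊕b26⊕b27⊕b28⊕b29⊕b30⊕b31 = 0⊕0⊕0⊕0⊕0⊕1⊕1⊕0⊕0⊕1⊕0⊕1⊕0⊕0⊕0⊕1 = 1
s16: b16⊕b17⊕b18⊕b19⊕b20⊕b21⊕b22⊕b23⊕b24⊕b25⊕b26⊕b27⊕b28⊕b29⊕b30⊕b31 = 1⊕0⊕1⊕1⊕1⊕1⊕1⊕0⊕0⊕1⊕0⊕1⊕0⊕0⊕0⊕1 = 1
Syndrome (s16...s1) = 11110 → position 30.

30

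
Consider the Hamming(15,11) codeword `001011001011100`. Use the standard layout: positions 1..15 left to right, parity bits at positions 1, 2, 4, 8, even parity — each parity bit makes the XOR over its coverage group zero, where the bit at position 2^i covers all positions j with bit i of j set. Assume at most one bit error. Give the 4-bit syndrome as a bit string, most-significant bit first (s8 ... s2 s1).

s1: b1⊕b3⊕b5⊕b7⊕b9⊕b11⊕b13⊕b15 = 0⊕1⊕1⊕0⊕1⊕1⊕1⊕0 = 1
s2: b2⊕b3⊕b6⊕b7⊕b10⊕b11⊕b14⊕b15 = 0⊕1⊕1⊕0⊕0⊕1⊕0⊕0 = 1
s4: b4⊕b5⊕b6⊕b7⊕b12⊕b13⊕b14⊕b15 = 0⊕1⊕1⊕0⊕1⊕1⊕0⊕0 = 0
s8: b8⊕b9⊕b10⊕b11⊕b12⊕b13⊕b14⊕b15 = 0⊕1⊕0⊕1⊕1⊕1⊕0⊕0 = 0
Syndrome (s8...s1) = 0011 → position 3.

0011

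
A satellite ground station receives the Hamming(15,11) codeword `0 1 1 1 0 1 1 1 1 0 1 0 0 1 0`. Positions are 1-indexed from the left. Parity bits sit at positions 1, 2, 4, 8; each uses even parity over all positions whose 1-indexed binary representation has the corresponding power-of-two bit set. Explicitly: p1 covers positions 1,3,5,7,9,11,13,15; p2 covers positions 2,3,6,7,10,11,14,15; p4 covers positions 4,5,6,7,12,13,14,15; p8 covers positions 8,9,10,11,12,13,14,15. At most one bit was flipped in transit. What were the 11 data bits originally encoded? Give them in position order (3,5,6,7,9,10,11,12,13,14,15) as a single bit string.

s1: b1⊕b3⊕b5⊕b7⊕b9⊕b11⊕b13⊕b15 = 0⊕1⊕0⊕1⊕1⊕1⊕0⊕0 = 0
s2: b2⊕b3⊕b6⊕b7⊕b10⊕b11⊕b14⊕b15 = 1⊕1⊕1⊕1⊕0⊕1⊕1⊕0 = 0
s4: b4⊕b5⊕b6⊕b7⊕b12⊕b13⊕b14⊕b15 = 1⊕0⊕1⊕1⊕0⊕0⊕1⊕0 = 0
s8: b8⊕b9⊕b10⊕b11⊕b12⊕b13⊕b14⊕b15 = 1⊕1⊕0⊕1⊕0⊕0⊕1⊕0 = 0
Syndrome (s8...s1) = 0000 → position 0 (no error).
No correction needed.
Data bits at positions 3,5,6,7,9,10,11,12,13,14,15: 10111010010

10111010010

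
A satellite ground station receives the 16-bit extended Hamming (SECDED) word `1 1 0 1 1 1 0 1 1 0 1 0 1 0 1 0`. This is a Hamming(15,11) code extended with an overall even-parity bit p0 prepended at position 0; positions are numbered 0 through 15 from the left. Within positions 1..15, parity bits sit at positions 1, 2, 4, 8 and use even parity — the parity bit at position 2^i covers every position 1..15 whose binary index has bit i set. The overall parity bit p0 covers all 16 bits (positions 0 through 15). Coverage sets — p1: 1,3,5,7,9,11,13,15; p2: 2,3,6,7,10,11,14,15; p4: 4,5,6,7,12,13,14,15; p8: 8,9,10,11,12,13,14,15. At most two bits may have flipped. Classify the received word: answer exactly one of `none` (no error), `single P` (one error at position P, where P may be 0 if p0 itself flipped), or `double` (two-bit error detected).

s1: b1⊕b3⊕b5⊕b7⊕b9⊕b11⊕b13⊕b15 = 1⊕1⊕1⊕1⊕0⊕0⊕0⊕0 = 0
s2: b2⊕b3⊕b6⊕b7⊕b10⊕b11⊕b14⊕b15 = 0⊕1⊕0⊕1⊕1⊕0⊕1⊕0 = 0
s4: b4⊕b5⊕b6⊕b7⊕b12⊕b13⊕b14⊕b15 = 1⊕1⊕0⊕1⊕1⊕0⊕1⊕0 = 1
s8: b8⊕b9⊕b10⊕b11⊕b12⊕b13⊕b14⊕b15 = 1⊕0⊕1⊕0⊕1⊕0⊕1⊕0 = 0
Syndrome (s8...s1) = 0100 → position 4.
Overall parity (XOR of all 16 bits, including p0): 1⊕1⊕0⊕1⊕1⊕1⊕0⊕1⊕1⊕0⊕1⊕0⊕1⊕0⊕1⊕0 = 0
Overall=0, syndrome position=4 → double-bit error detected (uncorrectable).

double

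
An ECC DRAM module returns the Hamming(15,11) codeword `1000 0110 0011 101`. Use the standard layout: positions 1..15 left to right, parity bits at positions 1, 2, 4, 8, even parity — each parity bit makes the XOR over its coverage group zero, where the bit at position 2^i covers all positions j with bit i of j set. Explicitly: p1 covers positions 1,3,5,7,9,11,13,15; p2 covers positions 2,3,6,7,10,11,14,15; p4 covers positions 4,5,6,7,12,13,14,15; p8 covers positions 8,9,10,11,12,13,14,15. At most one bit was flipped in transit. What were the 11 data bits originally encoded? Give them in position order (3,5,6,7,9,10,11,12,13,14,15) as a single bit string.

01110011101

s1: b1⊕b3⊕b5⊕b7⊕b9⊕b11⊕b13⊕b15 = 1⊕0⊕0⊕1⊕0⊕1⊕1⊕1 = 1
s2: b2⊕b3⊕b6⊕b7⊕b10⊕b11⊕b14⊕b15 = 0⊕0⊕1⊕1⊕0⊕1⊕0⊕1 = 0
s4: b4⊕b5⊕b6⊕b7⊕b12⊕b13⊕b14⊕b15 = 0⊕0⊕1⊕1⊕1⊕1⊕0⊕1 = 1
s8: b8⊕b9⊕b10⊕b11⊕b12⊕b13⊕b14⊕b15 = 0⊕0⊕0⊕1⊕1⊕1⊕0⊕1 = 0
Syndrome (s8...s1) = 0101 → position 5.
Flip bit 5: corrected codeword = 100011100011101
Data bits at positions 3,5,6,7,9,10,11,12,13,14,15: 01110011101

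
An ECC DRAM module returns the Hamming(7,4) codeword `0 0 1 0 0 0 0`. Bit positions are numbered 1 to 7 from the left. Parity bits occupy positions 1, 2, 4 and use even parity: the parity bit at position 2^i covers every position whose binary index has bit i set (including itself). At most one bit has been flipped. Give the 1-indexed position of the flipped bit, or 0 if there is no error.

s1: b1⊕b3⊕b5⊕b7 = 0⊕1⊕0⊕0 = 1
s2: b2⊕b3⊕b6⊕b7 = 0⊕1⊕0⊕0 = 1
s4: b4⊕b5⊕b6⊕b7 = 0⊕0⊕0⊕0 = 0
Syndrome (s4...s1) = 011 → position 3.

3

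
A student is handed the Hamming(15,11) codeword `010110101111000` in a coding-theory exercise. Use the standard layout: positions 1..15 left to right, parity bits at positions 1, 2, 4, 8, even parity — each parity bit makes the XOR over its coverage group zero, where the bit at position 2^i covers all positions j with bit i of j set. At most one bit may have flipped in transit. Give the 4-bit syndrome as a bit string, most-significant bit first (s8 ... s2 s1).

s1: b1⊕b3⊕b5⊕b7⊕b9⊕b11⊕b13⊕b15 = 0⊕0⊕1⊕1⊕1⊕1⊕0⊕0 = 0
s2: b2⊕b3⊕b6⊕b7⊕b10⊕b11⊕b14⊕b15 = 1⊕0⊕0⊕1⊕1⊕1⊕0⊕0 = 0
s4: b4⊕b5⊕b6⊕b7⊕b12⊕b13⊕b14⊕b15 = 1⊕1⊕0⊕1⊕1⊕0⊕0⊕0 = 0
s8: b8⊕b9⊕b10⊕b11⊕b12⊕b13⊕b14⊕b15 = 0⊕1⊕1⊕1⊕1⊕0⊕0⊕0 = 0
Syndrome (s8...s1) = 0000 → position 0 (no error).

0000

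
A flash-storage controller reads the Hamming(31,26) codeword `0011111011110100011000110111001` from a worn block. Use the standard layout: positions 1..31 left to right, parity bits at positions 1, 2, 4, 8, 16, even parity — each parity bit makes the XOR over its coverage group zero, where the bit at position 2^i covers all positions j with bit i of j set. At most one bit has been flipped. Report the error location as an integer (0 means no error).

5

s1: b1⊕b3⊕b5⊕b7⊕b9⊕b11⊕b13⊕b15⊕b17⊕b19⊕b21⊕b23⊕b25⊕b27⊕b29⊕b31 = 0⊕1⊕1⊕1⊕1⊕1⊕0⊕0⊕0⊕1⊕0⊕1⊕0⊕1⊕0⊕1 = 1
s2: b2⊕b3⊕b6⊕b7⊕b10⊕b11⊕b14⊕b15⊕b18⊕b19⊕b22⊕b23⊕b26⊕b27⊕b30⊕b31 = 0⊕1⊕1⊕1⊕1⊕1⊕1⊕0⊕1⊕1⊕0⊕1⊕1⊕1⊕0⊕1 = 0
s4: b4⊕b5⊕b6⊕b7⊕b12⊕b13⊕b14⊕b15⊕b20⊕b21⊕b22⊕b23⊕b28⊕b29⊕b30⊕b31 = 1⊕1⊕1⊕1⊕1⊕0⊕1⊕0⊕0⊕0⊕0⊕1⊕1⊕0⊕0⊕1 = 1
s8: b8⊕b9⊕b10⊕b11⊕b12⊕b13⊕b14⊕b15⊕b24⊕b25⊕b26⊕b27⊕b28⊕b29⊕b30⊕b31 = 0⊕1⊕1⊕1⊕1⊕0⊕1⊕0⊕1⊕0⊕1⊕1⊕1⊕0⊕0⊕1 = 0
s16: b16⊕b17⊕b18⊕b19⊕b20⊕b21⊕b22⊕b23⊕b24⊕b25⊕b26⊕b27⊕b28⊕b29⊕b30⊕b31 = 0⊕0⊕1⊕1⊕0⊕0⊕0⊕1⊕1⊕0⊕1⊕1⊕1⊕0⊕0⊕1 = 0
Syndrome (s16...s1) = 00101 → position 5.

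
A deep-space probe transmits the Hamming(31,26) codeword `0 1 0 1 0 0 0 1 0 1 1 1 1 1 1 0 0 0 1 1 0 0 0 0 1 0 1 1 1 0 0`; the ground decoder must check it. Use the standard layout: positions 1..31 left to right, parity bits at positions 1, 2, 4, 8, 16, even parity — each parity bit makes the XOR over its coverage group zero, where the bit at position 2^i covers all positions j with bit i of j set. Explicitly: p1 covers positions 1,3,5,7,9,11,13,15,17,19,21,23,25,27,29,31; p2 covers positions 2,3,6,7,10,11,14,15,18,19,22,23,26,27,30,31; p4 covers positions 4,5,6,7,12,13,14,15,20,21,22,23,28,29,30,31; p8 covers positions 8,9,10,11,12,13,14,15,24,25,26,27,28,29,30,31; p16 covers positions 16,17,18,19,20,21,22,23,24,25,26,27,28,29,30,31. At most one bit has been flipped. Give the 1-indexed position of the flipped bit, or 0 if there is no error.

s1: b1⊕b3⊕b5⊕b7⊕b9⊕b11⊕b13⊕b15⊕b17⊕b19⊕b21⊕b23⊕b25⊕b27⊕b29⊕b31 = 0⊕0⊕0⊕0⊕0⊕1⊕1⊕1⊕0⊕1⊕0⊕0⊕1⊕1⊕1⊕0 = 1
s2: b2⊕b3⊕b6⊕b7⊕b10⊕b11⊕b14⊕b15⊕b18⊕b19⊕b22⊕b23⊕b26⊕b27⊕b30⊕b31 = 1⊕0⊕0⊕0⊕1⊕1⊕1⊕1⊕0⊕1⊕0⊕0⊕0⊕1⊕0⊕0 = 1
s4: b4⊕b5⊕b6⊕b7⊕b12⊕b13⊕b14⊕b15⊕b20⊕b21⊕b22⊕b23⊕b28⊕b29⊕b30⊕b31 = 1⊕0⊕0⊕0⊕1⊕1⊕1⊕1⊕1⊕0⊕0⊕0⊕1⊕1⊕0⊕0 = 0
s8: b8⊕b9⊕b10⊕b11⊕b12⊕b13⊕b14⊕b15⊕b24⊕b25⊕b26⊕b27⊕b28⊕b29⊕b30⊕b31 = 1⊕0⊕1⊕1⊕1⊕1⊕1⊕1⊕0⊕1⊕0⊕1⊕1⊕1⊕0⊕0 = 1
s16: b16⊕b17⊕b18⊕b19⊕b20⊕b21⊕b22⊕b23⊕b24⊕b25⊕b26⊕b27⊕b28⊕b29⊕b30⊕b31 = 0⊕0⊕0⊕1⊕1⊕0⊕0⊕0⊕0⊕1⊕0⊕1⊕1⊕1⊕0⊕0 = 0
Syndrome (s16...s1) = 01011 → position 11.

11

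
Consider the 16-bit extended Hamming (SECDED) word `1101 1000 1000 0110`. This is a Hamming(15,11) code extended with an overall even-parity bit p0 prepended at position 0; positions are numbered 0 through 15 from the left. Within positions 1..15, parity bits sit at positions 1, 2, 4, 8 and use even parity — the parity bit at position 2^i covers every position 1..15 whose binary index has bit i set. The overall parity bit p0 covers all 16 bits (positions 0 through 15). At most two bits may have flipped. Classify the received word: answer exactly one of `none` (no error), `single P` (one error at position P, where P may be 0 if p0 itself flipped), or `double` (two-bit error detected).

s1: b1⊕b3⊕b5⊕b7⊕b9⊕b11⊕b13⊕b15 = 1⊕1⊕0⊕0⊕0⊕0⊕1⊕0 = 1
s2: b2⊕b3⊕b6⊕b7⊕b10⊕b11⊕b14⊕b15 = 0⊕1⊕0⊕0⊕0⊕0⊕1⊕0 = 0
s4: b4⊕b5⊕b6⊕b7⊕b12⊕b13⊕b14⊕b15 = 1⊕0⊕0⊕0⊕0⊕1⊕1⊕0 = 1
s8: b8⊕b9⊕b10⊕b11⊕b12⊕b13⊕b14⊕b15 = 1⊕0⊕0⊕0⊕0⊕1⊕1⊕0 = 1
Syndrome (s8...s1) = 1101 → position 13.
Overall parity (XOR of all 16 bits, including p0): 1⊕1⊕0⊕1⊕1⊕0⊕0⊕0⊕1⊕0⊕0⊕0⊕0⊕1⊕1⊕0 = 1
Overall=1, syndrome position=13 → single-bit error at position 13.

single 13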